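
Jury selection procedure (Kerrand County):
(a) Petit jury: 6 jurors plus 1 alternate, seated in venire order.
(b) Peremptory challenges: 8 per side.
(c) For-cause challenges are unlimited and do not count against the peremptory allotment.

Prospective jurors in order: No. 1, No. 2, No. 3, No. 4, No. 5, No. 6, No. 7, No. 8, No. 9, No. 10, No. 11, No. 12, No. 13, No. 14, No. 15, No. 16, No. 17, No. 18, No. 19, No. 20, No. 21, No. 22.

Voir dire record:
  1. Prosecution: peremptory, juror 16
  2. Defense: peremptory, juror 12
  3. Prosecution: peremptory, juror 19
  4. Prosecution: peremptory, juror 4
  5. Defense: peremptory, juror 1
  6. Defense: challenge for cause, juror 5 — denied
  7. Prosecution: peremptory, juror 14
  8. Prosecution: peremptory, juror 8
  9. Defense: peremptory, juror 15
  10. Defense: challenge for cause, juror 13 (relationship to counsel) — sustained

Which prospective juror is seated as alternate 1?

Removed: #1, #4, #8, #12, #13, #14, #15, #16, #19. (#5 stays — for-cause denied.)
Filling seats in venire order through position 7: #2, #3, #5, #6, #7, #9, #10.
So alternate 1 is #10.

10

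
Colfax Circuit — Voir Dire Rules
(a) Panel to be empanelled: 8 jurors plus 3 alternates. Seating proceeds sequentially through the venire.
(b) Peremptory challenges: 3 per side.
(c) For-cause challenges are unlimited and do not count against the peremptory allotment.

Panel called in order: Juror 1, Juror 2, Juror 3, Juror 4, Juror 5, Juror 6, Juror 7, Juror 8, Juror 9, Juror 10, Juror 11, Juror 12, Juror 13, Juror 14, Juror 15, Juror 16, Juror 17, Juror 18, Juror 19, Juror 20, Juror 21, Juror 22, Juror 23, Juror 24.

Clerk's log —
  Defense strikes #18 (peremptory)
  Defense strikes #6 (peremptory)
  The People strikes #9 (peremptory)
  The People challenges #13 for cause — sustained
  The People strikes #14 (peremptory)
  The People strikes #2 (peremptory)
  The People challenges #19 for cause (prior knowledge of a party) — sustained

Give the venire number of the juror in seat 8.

Removed: #2, #6, #9, #13, #14, #18, #19.
Seating in order: seats 1–8 → #1, #3, #4, #5, #7, #8, #10, #11; alternates → #12, #15, #16.
So seat 8 is #11.

11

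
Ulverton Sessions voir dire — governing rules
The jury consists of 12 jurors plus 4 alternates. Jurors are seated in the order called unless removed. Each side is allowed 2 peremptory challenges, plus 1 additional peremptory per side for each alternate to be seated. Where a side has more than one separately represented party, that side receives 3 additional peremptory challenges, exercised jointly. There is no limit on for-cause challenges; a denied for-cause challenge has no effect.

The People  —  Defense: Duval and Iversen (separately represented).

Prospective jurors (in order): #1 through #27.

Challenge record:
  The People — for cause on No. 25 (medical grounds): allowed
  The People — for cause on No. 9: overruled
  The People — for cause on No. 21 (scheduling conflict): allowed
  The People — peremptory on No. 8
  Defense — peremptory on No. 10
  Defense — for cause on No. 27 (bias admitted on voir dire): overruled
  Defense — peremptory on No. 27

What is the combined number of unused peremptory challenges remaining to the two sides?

The People allotment: 2 base + 1 × 4 alternates = 6. Defense allotment: 2 base + 1 × 4 alternates + 3 multi-party = 9.
The People peremptories used: #8 — 1 (for-cause on #25, #9, #21 don't count).
Defense peremptories used: #10, #27 — 2 (the for-cause on #27 doesn't count).
Remaining: (6 − 1) + (9 − 2) = 12.

12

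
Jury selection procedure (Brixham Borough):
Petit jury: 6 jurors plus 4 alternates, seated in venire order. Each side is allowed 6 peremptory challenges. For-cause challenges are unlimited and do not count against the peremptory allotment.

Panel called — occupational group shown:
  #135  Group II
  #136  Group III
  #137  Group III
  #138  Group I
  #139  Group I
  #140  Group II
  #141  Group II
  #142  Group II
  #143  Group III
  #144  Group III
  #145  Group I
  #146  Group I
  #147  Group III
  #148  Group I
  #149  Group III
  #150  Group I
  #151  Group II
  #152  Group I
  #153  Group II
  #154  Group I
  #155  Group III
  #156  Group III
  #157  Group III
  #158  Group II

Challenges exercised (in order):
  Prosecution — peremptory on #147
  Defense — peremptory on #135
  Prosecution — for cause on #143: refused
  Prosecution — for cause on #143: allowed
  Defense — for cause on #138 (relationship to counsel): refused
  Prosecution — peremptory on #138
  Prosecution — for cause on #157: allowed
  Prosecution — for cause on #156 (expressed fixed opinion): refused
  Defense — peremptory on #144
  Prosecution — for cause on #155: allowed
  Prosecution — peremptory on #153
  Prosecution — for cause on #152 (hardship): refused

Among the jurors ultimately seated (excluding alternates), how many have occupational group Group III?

2

Removed: #135, #138, #143, #144, #147, #153, #155, #157.
Seated jurors 1–6: #136, #137, #139, #140, #141, #142 (alternates #145, #146, #148, #149 not counted).
Of those, in Group III: #136, #137 → 2.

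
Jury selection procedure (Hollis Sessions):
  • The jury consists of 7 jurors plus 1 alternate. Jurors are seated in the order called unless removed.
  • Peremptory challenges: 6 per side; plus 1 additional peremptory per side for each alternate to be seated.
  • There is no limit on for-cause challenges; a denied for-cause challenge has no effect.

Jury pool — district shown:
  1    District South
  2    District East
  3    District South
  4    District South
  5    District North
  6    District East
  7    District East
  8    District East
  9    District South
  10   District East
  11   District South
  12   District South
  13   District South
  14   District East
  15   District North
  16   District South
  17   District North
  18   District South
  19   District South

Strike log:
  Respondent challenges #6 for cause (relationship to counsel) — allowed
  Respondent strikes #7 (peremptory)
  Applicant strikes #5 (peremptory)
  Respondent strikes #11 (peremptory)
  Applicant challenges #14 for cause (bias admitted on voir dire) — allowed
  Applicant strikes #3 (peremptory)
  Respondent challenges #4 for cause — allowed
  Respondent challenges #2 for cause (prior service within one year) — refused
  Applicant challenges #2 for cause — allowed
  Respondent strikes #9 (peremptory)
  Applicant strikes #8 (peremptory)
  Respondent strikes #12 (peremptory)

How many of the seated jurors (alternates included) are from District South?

5

Removed: #2, #3, #4, #5, #6, #7, #8, #9, #11, #12, #14.
Seated (8 incl. alternates): #1, #10, #13, #15, #16, #17, #18, #19.
Of those, in District South: #1, #13, #16, #18, #19 → 5.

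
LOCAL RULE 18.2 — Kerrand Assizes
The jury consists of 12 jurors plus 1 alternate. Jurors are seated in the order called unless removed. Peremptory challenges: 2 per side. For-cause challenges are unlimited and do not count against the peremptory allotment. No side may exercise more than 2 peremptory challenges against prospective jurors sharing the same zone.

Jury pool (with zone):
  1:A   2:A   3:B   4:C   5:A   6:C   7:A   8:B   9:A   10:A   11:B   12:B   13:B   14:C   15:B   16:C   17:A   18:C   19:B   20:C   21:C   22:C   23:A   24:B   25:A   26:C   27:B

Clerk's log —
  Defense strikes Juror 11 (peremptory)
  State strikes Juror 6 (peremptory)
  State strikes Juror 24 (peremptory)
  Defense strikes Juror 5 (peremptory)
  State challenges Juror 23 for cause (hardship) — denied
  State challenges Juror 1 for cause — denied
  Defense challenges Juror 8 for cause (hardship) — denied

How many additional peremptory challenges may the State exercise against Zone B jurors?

State peremptories so far: #6, #24 — 2 of 2 used, 0 left overall.
Against Zone B: #24 — 1 used; per-zone cap 2 leaves 1.
Binding limit: min(0, 1) = 0.

0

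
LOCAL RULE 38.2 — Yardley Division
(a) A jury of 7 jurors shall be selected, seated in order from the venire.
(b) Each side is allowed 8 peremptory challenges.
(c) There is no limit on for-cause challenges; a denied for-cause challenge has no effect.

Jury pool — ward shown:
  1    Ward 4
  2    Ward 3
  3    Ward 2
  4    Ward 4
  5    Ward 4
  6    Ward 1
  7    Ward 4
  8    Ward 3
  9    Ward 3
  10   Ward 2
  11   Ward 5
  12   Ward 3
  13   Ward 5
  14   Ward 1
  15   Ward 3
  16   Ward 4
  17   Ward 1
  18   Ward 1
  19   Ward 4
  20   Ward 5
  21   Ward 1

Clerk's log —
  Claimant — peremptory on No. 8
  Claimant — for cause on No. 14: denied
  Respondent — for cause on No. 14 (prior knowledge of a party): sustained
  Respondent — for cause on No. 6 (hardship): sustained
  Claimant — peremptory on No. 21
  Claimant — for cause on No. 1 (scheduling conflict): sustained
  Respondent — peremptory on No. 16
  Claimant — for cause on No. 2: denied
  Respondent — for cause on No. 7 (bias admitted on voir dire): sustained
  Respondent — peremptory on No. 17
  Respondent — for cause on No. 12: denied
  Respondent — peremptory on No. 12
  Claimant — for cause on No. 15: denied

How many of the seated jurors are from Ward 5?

Removed: #1, #6, #7, #8, #12, #14, #16, #17, #21.
Seated jurors 1–7: #2, #3, #4, #5, #9, #10, #11.
Of those, in Ward 5: #11 → 1.

1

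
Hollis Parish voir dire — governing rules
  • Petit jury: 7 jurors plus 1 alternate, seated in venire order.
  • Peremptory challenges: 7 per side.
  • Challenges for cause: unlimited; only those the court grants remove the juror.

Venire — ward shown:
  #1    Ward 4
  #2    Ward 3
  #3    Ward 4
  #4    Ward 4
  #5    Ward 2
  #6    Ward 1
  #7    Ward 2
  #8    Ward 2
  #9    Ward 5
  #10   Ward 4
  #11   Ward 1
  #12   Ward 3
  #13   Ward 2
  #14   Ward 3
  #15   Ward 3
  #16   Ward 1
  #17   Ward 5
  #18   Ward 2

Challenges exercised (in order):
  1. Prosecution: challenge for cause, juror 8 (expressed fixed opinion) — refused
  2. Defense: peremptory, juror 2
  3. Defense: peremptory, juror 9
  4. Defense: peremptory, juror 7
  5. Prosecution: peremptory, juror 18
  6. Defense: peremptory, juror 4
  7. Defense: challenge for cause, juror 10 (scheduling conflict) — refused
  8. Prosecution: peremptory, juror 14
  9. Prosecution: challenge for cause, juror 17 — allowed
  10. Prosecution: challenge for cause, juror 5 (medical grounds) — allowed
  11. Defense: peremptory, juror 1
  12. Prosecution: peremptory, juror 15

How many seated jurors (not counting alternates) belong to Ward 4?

2

Removed: #1, #2, #4, #5, #7, #9, #14, #15, #17, #18.
Seated jurors 1–7: #3, #6, #8, #10, #11, #12, #13 (alternates #16 not counted).
Of those, in Ward 4: #3, #10 → 2.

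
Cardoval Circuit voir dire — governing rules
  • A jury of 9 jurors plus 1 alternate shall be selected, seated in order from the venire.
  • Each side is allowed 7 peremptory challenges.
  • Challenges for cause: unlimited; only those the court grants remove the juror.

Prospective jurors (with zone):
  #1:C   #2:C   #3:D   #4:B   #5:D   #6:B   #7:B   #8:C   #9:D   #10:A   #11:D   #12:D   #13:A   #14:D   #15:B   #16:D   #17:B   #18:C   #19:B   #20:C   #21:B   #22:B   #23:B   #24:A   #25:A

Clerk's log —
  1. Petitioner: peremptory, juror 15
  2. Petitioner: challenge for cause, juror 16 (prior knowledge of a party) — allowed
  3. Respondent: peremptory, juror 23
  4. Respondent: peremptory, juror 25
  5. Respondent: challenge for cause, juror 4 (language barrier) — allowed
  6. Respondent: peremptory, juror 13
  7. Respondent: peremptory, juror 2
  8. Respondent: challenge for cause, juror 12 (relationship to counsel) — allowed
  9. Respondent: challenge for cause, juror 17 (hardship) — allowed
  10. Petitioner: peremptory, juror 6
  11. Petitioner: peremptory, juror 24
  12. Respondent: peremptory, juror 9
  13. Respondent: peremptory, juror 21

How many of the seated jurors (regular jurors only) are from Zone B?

1

Removed: #2, #4, #6, #9, #12, #13, #15, #16, #17, #21, #23, #24, #25.
Seated jurors 1–9: #1, #3, #5, #7, #8, #10, #11, #14, #18 (alternates #19 not counted).
Of those, in Zone B: #7 → 1.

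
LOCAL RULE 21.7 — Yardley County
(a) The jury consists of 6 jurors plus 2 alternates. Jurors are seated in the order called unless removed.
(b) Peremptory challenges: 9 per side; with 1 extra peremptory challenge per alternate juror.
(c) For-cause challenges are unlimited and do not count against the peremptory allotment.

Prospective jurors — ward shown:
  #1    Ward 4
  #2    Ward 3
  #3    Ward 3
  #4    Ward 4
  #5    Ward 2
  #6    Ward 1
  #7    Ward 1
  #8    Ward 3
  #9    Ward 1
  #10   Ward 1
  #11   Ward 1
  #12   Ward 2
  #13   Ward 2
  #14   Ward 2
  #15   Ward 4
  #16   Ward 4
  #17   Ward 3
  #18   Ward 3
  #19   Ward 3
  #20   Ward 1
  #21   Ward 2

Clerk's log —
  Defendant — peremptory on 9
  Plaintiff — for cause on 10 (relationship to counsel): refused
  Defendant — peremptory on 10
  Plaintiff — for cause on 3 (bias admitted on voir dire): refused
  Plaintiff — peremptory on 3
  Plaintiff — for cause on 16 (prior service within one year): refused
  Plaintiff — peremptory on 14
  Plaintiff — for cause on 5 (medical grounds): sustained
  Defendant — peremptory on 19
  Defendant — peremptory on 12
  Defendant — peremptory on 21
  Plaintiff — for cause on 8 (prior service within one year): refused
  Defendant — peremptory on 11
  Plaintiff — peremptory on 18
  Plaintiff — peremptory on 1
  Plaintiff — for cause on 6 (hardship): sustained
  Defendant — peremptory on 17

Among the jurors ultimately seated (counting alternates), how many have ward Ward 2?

1

Removed: #1, #3, #5, #6, #9, #10, #11, #12, #14, #17, #18, #19, #21.
Seated (8 incl. alternates): #2, #4, #7, #8, #13, #15, #16, #20.
Of those, in Ward 2: #13 → 1.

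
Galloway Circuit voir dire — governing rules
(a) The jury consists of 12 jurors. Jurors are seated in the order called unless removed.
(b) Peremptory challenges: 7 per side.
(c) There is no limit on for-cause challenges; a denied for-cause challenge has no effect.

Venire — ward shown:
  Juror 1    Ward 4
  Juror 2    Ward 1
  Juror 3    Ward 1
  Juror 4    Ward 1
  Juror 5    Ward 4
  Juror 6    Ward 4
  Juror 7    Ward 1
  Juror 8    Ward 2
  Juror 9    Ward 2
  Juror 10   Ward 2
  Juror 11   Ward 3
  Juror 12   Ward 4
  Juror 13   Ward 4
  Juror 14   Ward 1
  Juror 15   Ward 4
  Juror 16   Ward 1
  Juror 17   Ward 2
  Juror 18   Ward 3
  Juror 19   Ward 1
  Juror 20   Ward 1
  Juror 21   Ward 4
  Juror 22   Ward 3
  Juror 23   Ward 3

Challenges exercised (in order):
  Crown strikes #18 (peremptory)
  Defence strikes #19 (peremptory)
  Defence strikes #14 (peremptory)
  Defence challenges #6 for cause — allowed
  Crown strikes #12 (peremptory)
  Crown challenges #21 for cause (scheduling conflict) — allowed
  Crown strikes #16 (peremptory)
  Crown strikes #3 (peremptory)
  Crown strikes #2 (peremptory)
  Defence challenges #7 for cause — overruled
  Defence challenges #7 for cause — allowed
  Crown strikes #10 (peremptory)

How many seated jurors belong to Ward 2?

Removed: #2, #3, #6, #7, #10, #12, #14, #16, #18, #19, #21.
Seated jurors 1–12: #1, #4, #5, #8, #9, #11, #13, #15, #17, #20, #22, #23.
Of those, in Ward 2: #8, #9, #17 → 3.

3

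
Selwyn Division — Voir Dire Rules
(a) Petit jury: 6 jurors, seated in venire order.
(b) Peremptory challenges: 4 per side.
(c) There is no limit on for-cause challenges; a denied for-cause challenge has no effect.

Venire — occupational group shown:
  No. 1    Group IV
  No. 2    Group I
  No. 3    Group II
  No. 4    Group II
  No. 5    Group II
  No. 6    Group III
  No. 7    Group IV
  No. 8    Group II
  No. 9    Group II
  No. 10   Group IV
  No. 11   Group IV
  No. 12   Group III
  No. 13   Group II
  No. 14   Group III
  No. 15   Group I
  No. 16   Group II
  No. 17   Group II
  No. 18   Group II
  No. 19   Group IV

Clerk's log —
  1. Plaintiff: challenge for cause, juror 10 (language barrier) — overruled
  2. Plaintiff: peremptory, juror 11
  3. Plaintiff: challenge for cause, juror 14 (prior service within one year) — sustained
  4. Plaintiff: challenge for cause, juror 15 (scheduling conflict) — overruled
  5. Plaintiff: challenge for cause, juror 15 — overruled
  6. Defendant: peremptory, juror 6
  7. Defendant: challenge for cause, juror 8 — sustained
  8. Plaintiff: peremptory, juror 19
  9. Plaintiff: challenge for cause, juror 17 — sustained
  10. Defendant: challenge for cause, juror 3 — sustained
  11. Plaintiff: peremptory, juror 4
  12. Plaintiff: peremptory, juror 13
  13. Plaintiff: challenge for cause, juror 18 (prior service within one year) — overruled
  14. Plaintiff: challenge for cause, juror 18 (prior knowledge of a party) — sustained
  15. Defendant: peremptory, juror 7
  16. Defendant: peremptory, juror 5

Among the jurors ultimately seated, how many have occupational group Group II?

Removed: #3, #4, #5, #6, #7, #8, #11, #13, #14, #17, #18, #19.
Seated jurors 1–6: #1, #2, #9, #10, #12, #15.
Of those, in Group II: #9 → 1.

1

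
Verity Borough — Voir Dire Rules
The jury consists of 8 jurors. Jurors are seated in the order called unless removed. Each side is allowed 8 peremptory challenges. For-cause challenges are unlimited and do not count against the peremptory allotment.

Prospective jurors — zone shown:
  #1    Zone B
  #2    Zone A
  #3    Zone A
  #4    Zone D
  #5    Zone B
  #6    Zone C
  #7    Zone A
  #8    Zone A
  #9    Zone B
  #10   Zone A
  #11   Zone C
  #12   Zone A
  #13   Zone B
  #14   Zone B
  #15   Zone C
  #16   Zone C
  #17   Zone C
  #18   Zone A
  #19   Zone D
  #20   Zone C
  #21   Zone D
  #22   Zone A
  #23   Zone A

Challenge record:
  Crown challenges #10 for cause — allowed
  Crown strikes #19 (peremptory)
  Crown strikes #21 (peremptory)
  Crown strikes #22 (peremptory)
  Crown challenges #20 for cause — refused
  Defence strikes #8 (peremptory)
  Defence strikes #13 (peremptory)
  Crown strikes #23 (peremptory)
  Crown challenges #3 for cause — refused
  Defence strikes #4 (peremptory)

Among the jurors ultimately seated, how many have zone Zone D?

Removed: #4, #8, #10, #13, #19, #21, #22, #23.
Seated jurors 1–8: #1, #2, #3, #5, #6, #7, #9, #11.
None of those are in Zone D → 0.

0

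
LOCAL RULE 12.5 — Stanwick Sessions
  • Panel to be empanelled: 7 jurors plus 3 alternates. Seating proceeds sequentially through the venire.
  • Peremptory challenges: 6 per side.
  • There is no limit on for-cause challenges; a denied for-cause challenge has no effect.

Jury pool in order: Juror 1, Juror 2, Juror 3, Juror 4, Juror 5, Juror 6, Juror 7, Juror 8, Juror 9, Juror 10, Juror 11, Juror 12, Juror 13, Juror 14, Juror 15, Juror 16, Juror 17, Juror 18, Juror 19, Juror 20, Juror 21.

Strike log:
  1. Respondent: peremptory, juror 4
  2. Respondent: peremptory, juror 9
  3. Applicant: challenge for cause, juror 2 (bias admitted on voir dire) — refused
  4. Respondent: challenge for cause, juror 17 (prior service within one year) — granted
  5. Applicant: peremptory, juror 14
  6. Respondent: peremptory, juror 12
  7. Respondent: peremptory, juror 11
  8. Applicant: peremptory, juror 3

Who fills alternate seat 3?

Removed: #3, #4, #9, #11, #12, #14, #17. (#2 stays — for-cause denied.)
Seating in order: seats 1–7 → #1, #2, #5, #6, #7, #8, #10; alternates → #13, #15, #16.
So alternate 3 is #16.

16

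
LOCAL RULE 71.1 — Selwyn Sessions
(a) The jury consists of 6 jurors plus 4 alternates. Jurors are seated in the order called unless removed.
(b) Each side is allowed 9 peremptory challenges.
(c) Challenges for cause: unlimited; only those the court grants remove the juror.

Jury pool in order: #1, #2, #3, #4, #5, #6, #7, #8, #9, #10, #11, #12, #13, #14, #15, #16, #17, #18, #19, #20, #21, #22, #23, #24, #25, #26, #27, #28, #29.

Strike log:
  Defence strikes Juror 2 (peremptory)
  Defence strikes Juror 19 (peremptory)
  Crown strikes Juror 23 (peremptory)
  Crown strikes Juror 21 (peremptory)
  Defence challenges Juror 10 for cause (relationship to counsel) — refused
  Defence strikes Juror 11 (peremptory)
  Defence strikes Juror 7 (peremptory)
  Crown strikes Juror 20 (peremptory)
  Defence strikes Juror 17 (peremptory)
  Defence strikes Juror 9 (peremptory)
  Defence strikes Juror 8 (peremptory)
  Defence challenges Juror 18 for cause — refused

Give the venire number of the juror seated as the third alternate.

14

Removed: #2, #7, #8, #9, #11, #17, #19, #20, #21, #23. (#10, #18 stay — for-cause denied.)
Filling seats in venire order through position 9: #1, #3, #4, #5, #6, #10, #12, #13, #14.
So alternate 3 is #14.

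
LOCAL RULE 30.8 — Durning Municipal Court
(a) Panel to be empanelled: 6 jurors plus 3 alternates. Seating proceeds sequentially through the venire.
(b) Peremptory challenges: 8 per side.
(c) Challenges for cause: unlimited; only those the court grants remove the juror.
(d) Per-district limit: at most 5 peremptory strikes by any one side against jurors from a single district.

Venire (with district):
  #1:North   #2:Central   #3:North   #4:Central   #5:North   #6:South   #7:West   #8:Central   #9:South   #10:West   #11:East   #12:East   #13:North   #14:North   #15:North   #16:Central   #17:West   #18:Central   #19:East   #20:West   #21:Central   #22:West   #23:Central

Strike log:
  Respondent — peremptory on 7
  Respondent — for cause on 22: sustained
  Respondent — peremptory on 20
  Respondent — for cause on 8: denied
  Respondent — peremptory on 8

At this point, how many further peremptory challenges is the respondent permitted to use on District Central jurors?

4

Respondent peremptories so far: #7, #20, #8 — 3 of 8 used, 5 left overall.
Against District Central: #8 — 1 used; per-district cap 5 leaves 4.
Binding limit: min(5, 4) = 4.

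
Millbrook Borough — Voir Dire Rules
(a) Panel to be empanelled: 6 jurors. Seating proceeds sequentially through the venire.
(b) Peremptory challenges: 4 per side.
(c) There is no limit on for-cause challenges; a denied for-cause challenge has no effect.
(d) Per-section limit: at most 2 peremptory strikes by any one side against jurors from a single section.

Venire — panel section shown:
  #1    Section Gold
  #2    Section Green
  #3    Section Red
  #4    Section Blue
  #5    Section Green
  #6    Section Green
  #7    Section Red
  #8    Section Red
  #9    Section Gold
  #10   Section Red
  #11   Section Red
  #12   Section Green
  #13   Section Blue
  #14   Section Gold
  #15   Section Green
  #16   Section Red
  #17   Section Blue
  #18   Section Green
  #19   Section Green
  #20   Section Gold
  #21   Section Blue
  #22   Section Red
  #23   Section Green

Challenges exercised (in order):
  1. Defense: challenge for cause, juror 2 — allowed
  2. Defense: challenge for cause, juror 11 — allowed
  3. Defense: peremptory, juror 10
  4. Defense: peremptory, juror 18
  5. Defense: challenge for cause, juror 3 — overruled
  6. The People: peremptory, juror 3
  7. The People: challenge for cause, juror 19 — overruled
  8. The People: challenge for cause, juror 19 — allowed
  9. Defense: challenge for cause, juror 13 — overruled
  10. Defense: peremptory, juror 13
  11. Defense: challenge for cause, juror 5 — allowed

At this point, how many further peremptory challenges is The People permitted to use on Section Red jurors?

1

The People peremptories so far: #3 — 1 of 4 used, 3 left overall.
Against Section Red: #3 — 1 used; per-section cap 2 leaves 1.
Binding limit: min(3, 1) = 1.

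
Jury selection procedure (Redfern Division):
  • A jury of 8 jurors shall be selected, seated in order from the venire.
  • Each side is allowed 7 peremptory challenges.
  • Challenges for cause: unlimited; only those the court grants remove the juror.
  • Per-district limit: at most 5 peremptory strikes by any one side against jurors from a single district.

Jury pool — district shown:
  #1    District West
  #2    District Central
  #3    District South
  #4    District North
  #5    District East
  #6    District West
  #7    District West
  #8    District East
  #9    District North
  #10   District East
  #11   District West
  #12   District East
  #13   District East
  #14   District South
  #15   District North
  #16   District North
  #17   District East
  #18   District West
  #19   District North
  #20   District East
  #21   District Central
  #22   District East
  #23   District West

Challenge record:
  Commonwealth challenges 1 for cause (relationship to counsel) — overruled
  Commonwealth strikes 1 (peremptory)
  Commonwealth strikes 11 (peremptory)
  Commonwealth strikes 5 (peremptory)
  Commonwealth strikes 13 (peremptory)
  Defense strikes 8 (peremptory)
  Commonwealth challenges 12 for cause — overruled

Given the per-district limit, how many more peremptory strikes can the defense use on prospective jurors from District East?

4

Defense peremptories so far: #8 — 1 of 7 used, 6 left overall.
Against District East: #8 — 1 used; per-district cap 5 leaves 4.
Binding limit: min(6, 4) = 4.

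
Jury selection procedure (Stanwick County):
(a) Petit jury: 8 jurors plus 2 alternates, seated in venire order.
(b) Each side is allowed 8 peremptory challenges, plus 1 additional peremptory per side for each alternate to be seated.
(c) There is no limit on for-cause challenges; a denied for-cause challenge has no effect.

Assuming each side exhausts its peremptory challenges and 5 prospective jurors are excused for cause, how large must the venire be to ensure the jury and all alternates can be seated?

35

Seats to fill: 8 + 2 alternates = 10.
Peremptories: 8 + 1×2 = 10 per side × 2 sides = 20.
For-cause removals: 5.
Minimum venire: 10 + 20 + 5 = 35.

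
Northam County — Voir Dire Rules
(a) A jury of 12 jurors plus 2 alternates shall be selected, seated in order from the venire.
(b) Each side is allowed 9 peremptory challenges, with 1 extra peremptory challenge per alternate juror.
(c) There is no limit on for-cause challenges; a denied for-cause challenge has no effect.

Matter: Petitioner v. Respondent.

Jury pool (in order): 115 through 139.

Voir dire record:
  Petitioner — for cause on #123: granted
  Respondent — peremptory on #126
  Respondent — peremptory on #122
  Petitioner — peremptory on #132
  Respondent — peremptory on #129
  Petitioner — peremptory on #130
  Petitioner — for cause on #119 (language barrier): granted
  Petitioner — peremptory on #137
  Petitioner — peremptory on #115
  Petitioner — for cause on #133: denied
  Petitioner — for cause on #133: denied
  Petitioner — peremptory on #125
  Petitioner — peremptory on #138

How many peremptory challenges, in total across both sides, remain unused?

Petitioner allotment: 9 base + 1 × 2 alternates = 11. Respondent allotment: 9 base + 1 × 2 alternates = 11.
Petitioner peremptories used: #132, #130, #137, #115, #125, #138 — 6 (for-cause on #123, #119, #133, #133 don't count).
Respondent peremptories used: #126, #122, #129 — 3.
Remaining: (11 − 6) + (11 − 3) = 13.

13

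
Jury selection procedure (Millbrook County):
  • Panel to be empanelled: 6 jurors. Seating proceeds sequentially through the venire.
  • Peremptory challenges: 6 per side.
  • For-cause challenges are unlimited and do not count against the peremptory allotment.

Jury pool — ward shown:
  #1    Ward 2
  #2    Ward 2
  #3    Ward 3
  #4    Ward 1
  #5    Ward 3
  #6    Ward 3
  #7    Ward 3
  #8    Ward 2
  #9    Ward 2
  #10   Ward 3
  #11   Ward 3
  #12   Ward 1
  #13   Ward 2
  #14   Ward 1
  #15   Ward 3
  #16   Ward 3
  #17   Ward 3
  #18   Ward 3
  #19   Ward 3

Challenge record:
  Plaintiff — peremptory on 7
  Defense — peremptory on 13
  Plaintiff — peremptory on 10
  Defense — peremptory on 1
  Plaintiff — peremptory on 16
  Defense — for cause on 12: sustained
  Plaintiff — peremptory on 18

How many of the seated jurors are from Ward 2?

Removed: #1, #7, #10, #12, #13, #16, #18.
Seated jurors 1–6: #2, #3, #4, #5, #6, #8.
Of those, in Ward 2: #2, #8 → 2.

2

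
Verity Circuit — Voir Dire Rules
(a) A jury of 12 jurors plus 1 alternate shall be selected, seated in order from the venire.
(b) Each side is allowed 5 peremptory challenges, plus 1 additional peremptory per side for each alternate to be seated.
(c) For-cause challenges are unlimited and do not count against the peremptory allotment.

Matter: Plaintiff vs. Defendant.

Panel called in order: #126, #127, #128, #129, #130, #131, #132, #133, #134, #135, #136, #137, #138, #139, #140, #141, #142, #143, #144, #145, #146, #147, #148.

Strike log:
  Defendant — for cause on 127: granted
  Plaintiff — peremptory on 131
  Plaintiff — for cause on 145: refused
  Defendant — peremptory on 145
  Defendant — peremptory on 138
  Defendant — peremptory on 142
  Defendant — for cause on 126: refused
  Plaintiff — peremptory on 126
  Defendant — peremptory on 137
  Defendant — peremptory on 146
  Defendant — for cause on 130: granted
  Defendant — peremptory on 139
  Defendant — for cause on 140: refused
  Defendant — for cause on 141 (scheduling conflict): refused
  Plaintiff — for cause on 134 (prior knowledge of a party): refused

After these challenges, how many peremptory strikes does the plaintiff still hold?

4

Plaintiff allotment: 5 base + 1 × 1 alternate = 6.
Plaintiff peremptories used: #131, #126 — 2 (for-cause on #145, #134 don't count).
Remaining: 6 − 2 = 4.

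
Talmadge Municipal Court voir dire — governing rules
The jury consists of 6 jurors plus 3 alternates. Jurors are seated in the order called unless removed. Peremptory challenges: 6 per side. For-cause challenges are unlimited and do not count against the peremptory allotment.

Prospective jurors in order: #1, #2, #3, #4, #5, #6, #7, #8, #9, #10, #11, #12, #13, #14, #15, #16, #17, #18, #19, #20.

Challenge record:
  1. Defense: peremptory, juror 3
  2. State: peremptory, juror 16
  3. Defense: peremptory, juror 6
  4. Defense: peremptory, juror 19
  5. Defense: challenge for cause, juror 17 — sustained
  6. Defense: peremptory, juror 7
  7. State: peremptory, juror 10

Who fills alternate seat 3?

Removed: #3, #6, #7, #10, #16, #17, #19.
Filling seats in venire order through position 9: #1, #2, #4, #5, #8, #9, #11, #12, #13.
So alternate 3 is #13.

13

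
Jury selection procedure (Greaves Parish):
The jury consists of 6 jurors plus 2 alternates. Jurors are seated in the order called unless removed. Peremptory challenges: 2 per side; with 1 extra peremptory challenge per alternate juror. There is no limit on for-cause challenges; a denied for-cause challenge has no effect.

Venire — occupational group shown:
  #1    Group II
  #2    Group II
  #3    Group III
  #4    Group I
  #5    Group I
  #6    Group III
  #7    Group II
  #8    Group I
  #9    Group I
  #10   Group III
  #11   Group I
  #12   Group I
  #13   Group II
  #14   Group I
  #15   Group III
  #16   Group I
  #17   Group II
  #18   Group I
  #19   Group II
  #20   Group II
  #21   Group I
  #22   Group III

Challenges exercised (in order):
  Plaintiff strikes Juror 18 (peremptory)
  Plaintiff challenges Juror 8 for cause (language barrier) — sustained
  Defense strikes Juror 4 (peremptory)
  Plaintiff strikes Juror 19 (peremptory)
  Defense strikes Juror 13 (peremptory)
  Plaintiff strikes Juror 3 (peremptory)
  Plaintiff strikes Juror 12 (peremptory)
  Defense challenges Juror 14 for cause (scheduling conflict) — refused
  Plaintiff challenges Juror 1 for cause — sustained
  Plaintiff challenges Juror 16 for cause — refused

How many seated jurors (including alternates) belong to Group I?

4

Removed: #1, #3, #4, #8, #12, #13, #18, #19.
Seated (8 incl. alternates): #2, #5, #6, #7, #9, #10, #11, #14.
Of those, in Group I: #5, #9, #11, #14 → 4.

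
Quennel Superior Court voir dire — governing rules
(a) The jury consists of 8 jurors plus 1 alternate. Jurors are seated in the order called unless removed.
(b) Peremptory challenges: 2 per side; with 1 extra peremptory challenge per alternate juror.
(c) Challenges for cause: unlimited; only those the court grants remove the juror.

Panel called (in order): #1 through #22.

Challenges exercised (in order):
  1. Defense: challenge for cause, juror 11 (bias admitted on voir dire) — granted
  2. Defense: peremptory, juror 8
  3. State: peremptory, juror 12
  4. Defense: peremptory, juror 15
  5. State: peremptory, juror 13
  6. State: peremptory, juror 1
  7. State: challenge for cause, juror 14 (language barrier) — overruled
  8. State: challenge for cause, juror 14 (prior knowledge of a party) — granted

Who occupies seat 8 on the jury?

Removed: #1, #8, #11, #12, #13, #14, #15.
Filling seats in venire order through position 8: #2, #3, #4, #5, #6, #7, #9, #10.
So seat 8 is #10.

10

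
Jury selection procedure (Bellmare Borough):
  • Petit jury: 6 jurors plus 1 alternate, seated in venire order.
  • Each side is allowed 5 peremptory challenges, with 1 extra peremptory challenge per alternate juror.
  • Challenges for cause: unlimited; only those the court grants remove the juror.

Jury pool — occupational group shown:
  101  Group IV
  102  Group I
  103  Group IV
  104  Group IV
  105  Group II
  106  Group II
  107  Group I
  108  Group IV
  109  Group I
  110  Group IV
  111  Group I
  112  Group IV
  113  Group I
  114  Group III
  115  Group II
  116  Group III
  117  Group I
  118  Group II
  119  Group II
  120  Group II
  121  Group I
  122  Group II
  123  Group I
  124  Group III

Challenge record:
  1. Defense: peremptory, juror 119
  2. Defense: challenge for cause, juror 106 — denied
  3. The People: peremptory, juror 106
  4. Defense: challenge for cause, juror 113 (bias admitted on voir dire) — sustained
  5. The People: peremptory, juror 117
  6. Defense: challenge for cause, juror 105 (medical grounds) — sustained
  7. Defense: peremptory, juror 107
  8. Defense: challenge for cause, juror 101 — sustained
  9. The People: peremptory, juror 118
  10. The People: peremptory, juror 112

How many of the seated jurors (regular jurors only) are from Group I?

Removed: #101, #105, #106, #107, #112, #113, #117, #118, #119.
Seated jurors 1–6: #102, #103, #104, #108, #109, #110 (alternates #111 not counted).
Of those, in Group I: #102, #109 → 2.

2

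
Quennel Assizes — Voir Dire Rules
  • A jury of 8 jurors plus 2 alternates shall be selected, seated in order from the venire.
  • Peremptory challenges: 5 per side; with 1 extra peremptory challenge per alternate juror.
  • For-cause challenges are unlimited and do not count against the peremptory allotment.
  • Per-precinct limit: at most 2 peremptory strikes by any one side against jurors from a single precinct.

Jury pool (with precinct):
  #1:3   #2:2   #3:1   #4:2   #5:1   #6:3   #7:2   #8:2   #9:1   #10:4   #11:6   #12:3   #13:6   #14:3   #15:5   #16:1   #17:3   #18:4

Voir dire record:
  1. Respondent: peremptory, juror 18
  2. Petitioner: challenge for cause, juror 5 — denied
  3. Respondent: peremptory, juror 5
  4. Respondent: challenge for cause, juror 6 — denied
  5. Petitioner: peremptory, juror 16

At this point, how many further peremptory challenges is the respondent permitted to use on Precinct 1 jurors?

Respondent peremptories so far: #18, #5 — 2 of 7 used, 5 left overall.
Against Precinct 1: #5 — 1 used; per-precinct cap 2 leaves 1.
Binding limit: min(5, 1) = 1.

1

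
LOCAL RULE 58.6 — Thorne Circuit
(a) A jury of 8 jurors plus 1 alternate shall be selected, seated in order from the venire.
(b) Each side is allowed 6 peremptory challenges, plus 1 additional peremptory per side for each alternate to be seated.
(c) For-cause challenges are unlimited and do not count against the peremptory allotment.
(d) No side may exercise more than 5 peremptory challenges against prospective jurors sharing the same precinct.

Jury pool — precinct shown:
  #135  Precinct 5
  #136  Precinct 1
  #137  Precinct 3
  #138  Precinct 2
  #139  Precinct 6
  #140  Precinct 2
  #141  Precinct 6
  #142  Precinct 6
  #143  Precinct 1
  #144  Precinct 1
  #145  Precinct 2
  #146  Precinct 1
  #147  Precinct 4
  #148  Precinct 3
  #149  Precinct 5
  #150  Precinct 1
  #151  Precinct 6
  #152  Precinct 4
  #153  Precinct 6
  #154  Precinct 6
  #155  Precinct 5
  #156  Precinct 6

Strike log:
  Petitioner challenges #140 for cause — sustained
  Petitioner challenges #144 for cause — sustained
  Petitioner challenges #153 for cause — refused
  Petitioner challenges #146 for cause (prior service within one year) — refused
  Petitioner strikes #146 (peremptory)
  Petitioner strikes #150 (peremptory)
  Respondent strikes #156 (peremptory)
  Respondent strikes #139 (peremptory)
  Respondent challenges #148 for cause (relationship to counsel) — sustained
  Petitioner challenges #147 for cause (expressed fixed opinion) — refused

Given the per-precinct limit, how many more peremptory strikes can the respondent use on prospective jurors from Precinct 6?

Respondent peremptories so far: #156, #139 — 2 of 7 used, 5 left overall.
Against Precinct 6: #156, #139 — 2 used; per-precinct cap 5 leaves 3.
Binding limit: min(5, 3) = 3.

3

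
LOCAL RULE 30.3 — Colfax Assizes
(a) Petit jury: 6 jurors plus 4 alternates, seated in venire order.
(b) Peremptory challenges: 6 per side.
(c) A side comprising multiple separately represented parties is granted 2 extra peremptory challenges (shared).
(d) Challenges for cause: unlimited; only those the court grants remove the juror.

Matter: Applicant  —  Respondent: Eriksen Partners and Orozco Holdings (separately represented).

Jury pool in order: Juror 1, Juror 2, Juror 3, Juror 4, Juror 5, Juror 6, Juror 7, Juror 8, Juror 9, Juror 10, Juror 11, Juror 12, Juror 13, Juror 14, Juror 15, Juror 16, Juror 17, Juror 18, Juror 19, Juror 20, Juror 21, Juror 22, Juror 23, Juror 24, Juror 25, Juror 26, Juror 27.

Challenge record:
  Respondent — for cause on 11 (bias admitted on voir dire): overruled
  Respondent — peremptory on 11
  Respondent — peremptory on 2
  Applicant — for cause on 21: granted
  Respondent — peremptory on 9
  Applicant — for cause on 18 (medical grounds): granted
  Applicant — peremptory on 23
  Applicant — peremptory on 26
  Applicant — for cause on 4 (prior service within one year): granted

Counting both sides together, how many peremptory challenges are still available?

Applicant allotment: 6. Respondent allotment: 6 base + 2 multi-party = 8.
Applicant peremptories used: #23, #26 — 2 (for-cause on #21, #18, #4 don't count).
Respondent peremptories used: #11, #2, #9 — 3 (the for-cause on #11 doesn't count).
Remaining: (6 − 2) + (8 − 3) = 9.

9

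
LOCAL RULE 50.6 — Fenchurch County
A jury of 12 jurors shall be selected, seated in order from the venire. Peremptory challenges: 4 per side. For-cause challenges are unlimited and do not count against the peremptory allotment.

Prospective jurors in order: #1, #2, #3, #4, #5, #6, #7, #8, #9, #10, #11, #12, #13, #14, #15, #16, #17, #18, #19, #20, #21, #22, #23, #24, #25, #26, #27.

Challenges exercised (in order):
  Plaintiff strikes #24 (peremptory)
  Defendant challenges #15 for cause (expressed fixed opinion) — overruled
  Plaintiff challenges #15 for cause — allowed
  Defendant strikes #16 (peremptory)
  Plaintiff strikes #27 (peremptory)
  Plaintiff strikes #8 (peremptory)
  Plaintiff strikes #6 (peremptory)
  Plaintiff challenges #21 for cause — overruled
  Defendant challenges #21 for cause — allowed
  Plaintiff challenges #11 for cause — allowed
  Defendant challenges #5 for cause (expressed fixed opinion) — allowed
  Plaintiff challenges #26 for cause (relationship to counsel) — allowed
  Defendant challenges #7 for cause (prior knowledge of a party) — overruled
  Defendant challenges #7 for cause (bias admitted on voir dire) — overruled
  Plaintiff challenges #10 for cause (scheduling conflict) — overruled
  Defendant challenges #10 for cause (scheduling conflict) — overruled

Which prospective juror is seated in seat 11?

17

Removed: #5, #6, #8, #11, #15, #16, #21, #24, #26, #27. (#7, #10 stay — for-cause denied.)
Filling seats in venire order through position 11: #1, #2, #3, #4, #7, #9, #10, #12, #13, #14, #17.
So seat 11 is #17.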